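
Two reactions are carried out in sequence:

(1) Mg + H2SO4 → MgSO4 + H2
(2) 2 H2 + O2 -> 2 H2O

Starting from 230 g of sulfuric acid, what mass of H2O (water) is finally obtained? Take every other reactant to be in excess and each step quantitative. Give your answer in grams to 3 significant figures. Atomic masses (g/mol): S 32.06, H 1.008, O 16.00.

M(H2SO4) = 2(1.008) + 32.06 + 4(16.00) = 98.076 g/mol.
M(H2O) = 2(1.008) + 16.00 = 18.016 g/mol.
n(H2SO4) = 230.0 / 98.076 = 2.345 mol.
Step 1 gives a 1:1 ratio of H2SO4 to H2, so n(H2) = 2.345 mol.
In step 2 the H2:H2O ratio is 2:2, so n(H2O) = 2.345 mol.
Mass of H2O = 2.345 × 18.016 = 42.25 g.

42.2 g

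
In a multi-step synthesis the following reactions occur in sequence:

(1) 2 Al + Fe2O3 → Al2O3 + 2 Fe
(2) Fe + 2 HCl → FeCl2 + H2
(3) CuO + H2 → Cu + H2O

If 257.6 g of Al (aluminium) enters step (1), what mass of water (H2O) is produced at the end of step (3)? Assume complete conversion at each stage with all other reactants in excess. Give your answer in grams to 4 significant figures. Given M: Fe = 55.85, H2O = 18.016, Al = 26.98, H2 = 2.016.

n(Al) = 257.6 / 26.98 = 9.5478 mol.
Reaction (1): Al→Fe ratio 2:2 ⇒ n(Fe) = 9.5478 mol.
Reaction (2): Fe→H2 ratio 1:1 ⇒ n(H2) = 9.5478 mol.
Reaction (3): H2→H2O ratio 1:1 ⇒ n(H2O) = 9.5478 mol.
Mass of H2O = 9.5478 × 18.016 = 172.01 g.

172.0 g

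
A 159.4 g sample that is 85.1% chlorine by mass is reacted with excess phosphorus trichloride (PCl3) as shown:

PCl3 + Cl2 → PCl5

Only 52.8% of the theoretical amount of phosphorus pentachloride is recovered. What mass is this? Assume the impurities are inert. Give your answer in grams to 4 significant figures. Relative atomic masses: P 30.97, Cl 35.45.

210.3 g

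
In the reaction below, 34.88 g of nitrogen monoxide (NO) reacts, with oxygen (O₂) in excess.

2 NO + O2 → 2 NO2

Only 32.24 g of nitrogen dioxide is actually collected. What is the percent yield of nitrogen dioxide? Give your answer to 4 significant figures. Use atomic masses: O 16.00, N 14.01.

60.29 %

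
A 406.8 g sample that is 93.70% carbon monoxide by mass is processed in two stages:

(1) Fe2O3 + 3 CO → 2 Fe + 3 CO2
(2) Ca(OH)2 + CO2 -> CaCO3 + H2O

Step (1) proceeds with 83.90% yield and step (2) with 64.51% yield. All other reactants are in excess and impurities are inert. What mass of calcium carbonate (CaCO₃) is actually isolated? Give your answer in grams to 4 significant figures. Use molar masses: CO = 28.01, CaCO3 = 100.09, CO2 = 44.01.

737.2 g

Pure CO = 406.8 × 0.9370 = 381.17 g.
n(CO) = 381.17 / 28.01 = 13.608 mol.
Step 1 (CO:CO2 = 3:3): theoretical n(CO2) = 13.608 mol; at 83.90% yield, n(CO2) = 11.417 mol.
Step 2 (CO2:CaCO3 = 1:1): theoretical n(CaCO3) = 11.417 mol, so theoretical mass = 11.417 × 100.09 = 1142.8 g.
At 64.51% yield, actual mass of CaCO3 = 1142.8 × 0.6451 = 737.20 g.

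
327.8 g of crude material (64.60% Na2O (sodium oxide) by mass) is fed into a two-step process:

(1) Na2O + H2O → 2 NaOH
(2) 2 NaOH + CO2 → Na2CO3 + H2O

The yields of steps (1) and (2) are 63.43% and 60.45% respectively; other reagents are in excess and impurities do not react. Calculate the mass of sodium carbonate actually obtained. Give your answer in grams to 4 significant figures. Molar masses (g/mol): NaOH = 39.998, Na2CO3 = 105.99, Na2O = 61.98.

Pure Na2O = 327.8 × 0.6460 = 211.76 g.
n(Na2O) = 211.76 / 61.98 = 3.4166 mol.
Step 1 (Na2O:NaOH = 1:2): theoretical n(NaOH) = 6.8331 mol; at 63.43% yield, n(NaOH) = 4.3343 mol.
Step 2 (NaOH:Na2CO3 = 2:1): theoretical n(Na2CO3) = 2.1671 mol, so theoretical mass = 2.1671 × 105.99 = 229.69 g.
At 60.45% yield, actual mass of Na2CO3 = 229.69 × 0.6045 = 138.85 g.

138.8 g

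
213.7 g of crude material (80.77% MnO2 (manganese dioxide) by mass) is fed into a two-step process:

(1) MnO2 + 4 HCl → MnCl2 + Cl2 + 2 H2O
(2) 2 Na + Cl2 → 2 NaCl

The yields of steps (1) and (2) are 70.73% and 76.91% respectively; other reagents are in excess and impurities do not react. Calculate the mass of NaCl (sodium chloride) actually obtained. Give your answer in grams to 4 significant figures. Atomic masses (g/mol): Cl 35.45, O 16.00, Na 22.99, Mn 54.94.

126.2 g

Pure MnO2 = 213.7 × 0.8077 = 172.61 g.
M(MnO2) = 54.94 + 2(16.00) = 86.94 g/mol.
M(NaCl) = 22.99 + 35.45 = 58.44 g/mol.
n(MnO2) = 172.61 / 86.94 = 1.9853 mol.
Step 1 (MnO2:Cl2 = 1:1): theoretical n(Cl2) = 1.9853 mol; at 70.73% yield, n(Cl2) = 1.4042 mol.
Step 2 (Cl2:NaCl = 1:2): theoretical n(NaCl) = 2.8085 mol, so theoretical mass = 2.8085 × 58.44 = 164.13 g.
At 76.91% yield, actual mass of NaCl = 164.13 × 0.7691 = 126.23 g.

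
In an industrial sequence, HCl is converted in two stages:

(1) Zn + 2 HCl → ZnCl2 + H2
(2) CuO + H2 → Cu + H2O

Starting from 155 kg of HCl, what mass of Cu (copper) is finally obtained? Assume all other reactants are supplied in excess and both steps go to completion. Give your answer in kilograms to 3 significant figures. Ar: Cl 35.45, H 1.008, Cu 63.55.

135 kg

M(HCl) = 1.008 + 35.45 = 36.458 g/mol.
M(Cu) = 63.55 g/mol.
155 kg = 155000 g.
n(HCl) = 155000 / 36.458 = 4251 mol.
Step 1 gives a 2:1 ratio of HCl to H2, so n(H2) = 2126 mol.
In step 2 the H2:Cu ratio is 1:1, so n(Cu) = 2126 mol.
Mass of Cu = 2126 × 63.55 = 135100 g = 135 kg.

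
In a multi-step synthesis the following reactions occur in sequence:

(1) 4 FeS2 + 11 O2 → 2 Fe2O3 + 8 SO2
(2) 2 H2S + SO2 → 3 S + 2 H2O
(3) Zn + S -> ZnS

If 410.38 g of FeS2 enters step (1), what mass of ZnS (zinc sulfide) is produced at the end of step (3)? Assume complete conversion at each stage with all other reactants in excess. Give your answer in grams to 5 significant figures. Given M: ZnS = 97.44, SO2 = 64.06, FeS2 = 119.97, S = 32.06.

1999.9 g

n(FeS2) = 410.38 / 119.97 = 3.42069 mol.
Reaction (1): FeS2→SO2 ratio 4:8 ⇒ n(SO2) = 6.84138 mol.
Reaction (2): SO2→S ratio 1:3 ⇒ n(S) = 20.5241 mol.
Reaction (3): S→ZnS ratio 1:1 ⇒ n(ZnS) = 20.5241 mol.
Mass of ZnS = 20.5241 × 97.44 = 1999.87 g.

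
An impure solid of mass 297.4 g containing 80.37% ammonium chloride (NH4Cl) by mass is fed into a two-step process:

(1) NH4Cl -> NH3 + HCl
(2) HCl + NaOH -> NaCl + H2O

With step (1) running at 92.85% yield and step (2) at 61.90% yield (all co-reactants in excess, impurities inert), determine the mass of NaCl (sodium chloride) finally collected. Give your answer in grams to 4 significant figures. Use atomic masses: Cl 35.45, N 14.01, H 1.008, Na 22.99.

Pure NH4Cl = 297.4 × 0.8037 = 239.02 g.
M(NH4Cl) = 14.01 + 4(1.008) + 35.45 = 53.492 g/mol.
M(NaCl) = 22.99 + 35.45 = 58.44 g/mol.
n(NH4Cl) = 239.02 / 53.492 = 4.4683 mol.
Step 1 (NH4Cl:HCl = 1:1): theoretical n(HCl) = 4.4683 mol; at 92.85% yield, n(HCl) = 4.1489 mol.
Step 2 (HCl:NaCl = 1:1): theoretical n(NaCl) = 4.1489 mol, so theoretical mass = 4.1489 × 58.44 = 242.46 g.
At 61.90% yield, actual mass of NaCl = 242.46 × 0.6190 = 150.08 g.

150.1 g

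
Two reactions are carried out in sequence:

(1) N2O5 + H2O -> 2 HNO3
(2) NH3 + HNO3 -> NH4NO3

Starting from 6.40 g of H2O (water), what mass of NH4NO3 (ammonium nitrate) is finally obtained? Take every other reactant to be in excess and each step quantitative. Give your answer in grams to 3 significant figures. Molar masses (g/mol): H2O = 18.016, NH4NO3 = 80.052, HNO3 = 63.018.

56.9 g

n(H2O) = 6.400 / 18.016 = 0.3552 mol.
Step 1 gives a 1:2 ratio of H2O to HNO3, so n(HNO3) = 0.7105 mol.
In step 2 the HNO3:NH4NO3 ratio is 1:1, so n(NH4NO3) = 0.7105 mol.
Mass of NH4NO3 = 0.7105 × 80.052 = 56.88 g.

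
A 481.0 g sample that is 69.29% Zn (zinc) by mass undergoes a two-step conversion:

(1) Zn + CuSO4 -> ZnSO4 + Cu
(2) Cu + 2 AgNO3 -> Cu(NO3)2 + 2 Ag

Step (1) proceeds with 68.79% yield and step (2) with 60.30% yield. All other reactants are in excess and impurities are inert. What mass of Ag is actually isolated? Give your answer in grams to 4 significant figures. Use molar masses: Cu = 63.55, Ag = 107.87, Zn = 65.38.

Pure Zn = 481.0 × 0.6929 = 333.28 g.
n(Zn) = 333.28 / 65.38 = 5.0977 mol.
Step 1 (Zn:Cu = 1:1): theoretical n(Cu) = 5.0977 mol; at 68.79% yield, n(Cu) = 3.5067 mol.
Step 2 (Cu:Ag = 1:2): theoretical n(Ag) = 7.0134 mol, so theoretical mass = 7.0134 × 107.87 = 756.53 g.
At 60.30% yield, actual mass of Ag = 756.53 × 0.6030 = 456.19 g.

456.2 g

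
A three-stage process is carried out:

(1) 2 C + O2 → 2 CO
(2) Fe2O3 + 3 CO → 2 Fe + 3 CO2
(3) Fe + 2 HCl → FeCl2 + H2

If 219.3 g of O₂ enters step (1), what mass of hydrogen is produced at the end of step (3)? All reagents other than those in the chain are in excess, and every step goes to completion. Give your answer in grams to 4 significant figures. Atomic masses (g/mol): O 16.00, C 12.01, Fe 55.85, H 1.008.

18.42 g

M(O2) = 2(16.00) = 32.00 g/mol.
M(H2) = 2(1.008) = 2.016 g/mol.
n(O2) = 219.3 / 32.00 = 6.8531 mol.
Reaction (1): O2→CO ratio 1:2 ⇒ n(CO) = 13.706 mol.
Reaction (2): CO→Fe ratio 3:2 ⇒ n(Fe) = 9.1375 mol.
Reaction (3): Fe→H2 ratio 1:1 ⇒ n(H2) = 9.1375 mol.
Mass of H2 = 9.1375 × 2.016 = 18.421 g.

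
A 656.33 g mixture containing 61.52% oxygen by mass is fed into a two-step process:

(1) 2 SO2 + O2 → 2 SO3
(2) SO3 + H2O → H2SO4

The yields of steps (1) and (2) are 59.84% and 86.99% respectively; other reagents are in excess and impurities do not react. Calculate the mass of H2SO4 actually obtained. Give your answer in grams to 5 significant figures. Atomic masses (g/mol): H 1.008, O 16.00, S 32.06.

Pure O2 = 656.33 × 0.6152 = 403.774 g.
M(O2) = 2(16.00) = 32.00 g/mol.
M(H2SO4) = 2(1.008) + 32.06 + 4(16.00) = 98.076 g/mol.
n(O2) = 403.774 / 32.00 = 12.6179 mol.
Step 1 (O2:SO3 = 1:2): theoretical n(SO3) = 25.2359 mol; at 59.84% yield, n(SO3) = 15.1012 mol.
Step 2 (SO3:H2SO4 = 1:1): theoretical n(H2SO4) = 15.1012 mol, so theoretical mass = 15.1012 × 98.076 = 1481.06 g.
At 86.99% yield, actual mass of H2SO4 = 1481.06 × 0.8699 = 1288.37 g.

1288.4 g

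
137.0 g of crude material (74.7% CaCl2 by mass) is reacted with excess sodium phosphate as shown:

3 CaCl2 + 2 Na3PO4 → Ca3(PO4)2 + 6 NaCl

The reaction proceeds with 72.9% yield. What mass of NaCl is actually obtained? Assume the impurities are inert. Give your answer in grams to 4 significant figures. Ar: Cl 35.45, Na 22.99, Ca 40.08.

Pure CaCl2 available = 137.0 g × 0.747 = 102.34 g.
M(CaCl2) = 40.08 + 2(35.45) = 110.98 g/mol.
M(NaCl) = 22.99 + 35.45 = 58.44 g/mol.
n(CaCl2) = 102.34 g / 110.98 g/mol = 0.92214 mol.
From the equation the CaCl2:NaCl mole ratio is 3:6, so n(NaCl) = 0.92214 × 6/3 = 1.8443 mol.
Mass of NaCl = 1.8443 mol × 58.44 g/mol = 107.78 g.
Actual mass collected = 107.78 g × 0.729 = 78.571 g.

78.57 g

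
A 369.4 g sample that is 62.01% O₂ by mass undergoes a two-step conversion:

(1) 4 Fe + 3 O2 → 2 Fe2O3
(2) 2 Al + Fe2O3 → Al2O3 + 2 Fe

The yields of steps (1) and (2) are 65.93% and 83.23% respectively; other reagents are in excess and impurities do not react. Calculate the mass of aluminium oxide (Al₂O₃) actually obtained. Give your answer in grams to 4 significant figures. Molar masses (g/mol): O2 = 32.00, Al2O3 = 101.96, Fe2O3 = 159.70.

Pure O2 = 369.4 × 0.6201 = 229.06 g.
n(O2) = 229.06 / 32.00 = 7.1583 mol.
Step 1 (O2:Fe2O3 = 3:2): theoretical n(Fe2O3) = 4.7722 mol; at 65.93% yield, n(Fe2O3) = 3.1463 mol.
Step 2 (Fe2O3:Al2O3 = 1:1): theoretical n(Al2O3) = 3.1463 mol, so theoretical mass = 3.1463 × 101.96 = 320.80 g.
At 83.23% yield, actual mass of Al2O3 = 320.80 × 0.8323 = 267.00 g.

267.0 g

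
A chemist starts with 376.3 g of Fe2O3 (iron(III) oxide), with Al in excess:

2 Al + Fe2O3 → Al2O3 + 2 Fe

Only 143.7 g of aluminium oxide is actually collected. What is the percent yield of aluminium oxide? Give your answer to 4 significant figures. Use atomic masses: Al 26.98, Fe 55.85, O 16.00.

59.81 %

M(Fe2O3) = 2(55.85) + 3(16.00) = 159.70 g/mol.
M(Al2O3) = 2(26.98) + 3(16.00) = 101.96 g/mol.
n(Fe2O3) = 376.30 g / 159.70 g/mol = 2.3563 mol.
From the equation the Fe2O3:Al2O3 mole ratio is 1:1, so n(Al2O3) = 2.3563 × 1/1 = 2.3563 mol.
Mass of Al2O3 = 2.3563 mol × 101.96 g/mol = 240.25 g.
This is the theoretical yield. Percent yield = 143.7 g / 240.25 g × 100% = 59.813%.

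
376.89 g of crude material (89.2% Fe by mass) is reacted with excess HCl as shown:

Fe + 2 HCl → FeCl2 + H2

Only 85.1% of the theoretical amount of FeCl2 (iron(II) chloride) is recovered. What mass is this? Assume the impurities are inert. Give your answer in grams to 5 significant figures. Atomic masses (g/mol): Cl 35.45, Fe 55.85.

649.28 g

Pure Fe available = 376.89 g × 0.892 = 336.186 g.
M(Fe) = 55.85 g/mol.
M(FeCl2) = 55.85 + 2(35.45) = 126.75 g/mol.
n(Fe) = 336.186 g / 55.85 g/mol = 6.01944 mol.
From the equation the Fe:FeCl2 mole ratio is 1:1, so n(FeCl2) = 6.01944 × 1/1 = 6.01944 mol.
Mass of FeCl2 = 6.01944 mol × 126.75 g/mol = 762.964 g.
Actual mass collected = 762.964 g × 0.851 = 649.283 g.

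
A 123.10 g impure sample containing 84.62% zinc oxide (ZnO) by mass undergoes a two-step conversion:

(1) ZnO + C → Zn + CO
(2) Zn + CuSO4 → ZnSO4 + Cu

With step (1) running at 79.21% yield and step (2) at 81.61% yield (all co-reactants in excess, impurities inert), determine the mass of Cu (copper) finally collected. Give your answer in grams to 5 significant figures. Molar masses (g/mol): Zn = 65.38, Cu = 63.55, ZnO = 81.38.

52.584 g

Pure ZnO = 123.10 × 0.8462 = 104.167 g.
n(ZnO) = 104.167 / 81.38 = 1.28001 mol.
Step 1 (ZnO:Zn = 1:1): theoretical n(Zn) = 1.28001 mol; at 79.21% yield, n(Zn) = 1.01390 mol.
Step 2 (Zn:Cu = 1:1): theoretical n(Cu) = 1.01390 mol, so theoretical mass = 1.01390 × 63.55 = 64.4331 g.
At 81.61% yield, actual mass of Cu = 64.4331 × 0.8161 = 52.5838 g.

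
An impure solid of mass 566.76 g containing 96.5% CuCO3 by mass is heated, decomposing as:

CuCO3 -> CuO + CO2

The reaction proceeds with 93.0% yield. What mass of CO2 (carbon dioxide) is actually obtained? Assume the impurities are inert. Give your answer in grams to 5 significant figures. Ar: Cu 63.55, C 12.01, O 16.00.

181.17 g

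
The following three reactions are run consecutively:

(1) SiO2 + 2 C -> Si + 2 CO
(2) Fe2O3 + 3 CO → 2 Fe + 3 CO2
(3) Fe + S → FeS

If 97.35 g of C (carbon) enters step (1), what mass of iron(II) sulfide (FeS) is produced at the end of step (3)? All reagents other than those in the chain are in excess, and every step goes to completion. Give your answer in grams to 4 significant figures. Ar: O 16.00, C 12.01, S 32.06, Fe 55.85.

M(C) = 12.01 g/mol.
M(FeS) = 55.85 + 32.06 = 87.91 g/mol.
n(C) = 97.35 / 12.01 = 8.1057 mol.
Reaction (1): C→CO ratio 2:2 ⇒ n(CO) = 8.1057 mol.
Reaction (2): CO→Fe ratio 3:2 ⇒ n(Fe) = 5.4038 mol.
Reaction (3): Fe→FeS ratio 1:1 ⇒ n(FeS) = 5.4038 mol.
Mass of FeS = 5.4038 × 87.91 = 475.05 g.

475.1 g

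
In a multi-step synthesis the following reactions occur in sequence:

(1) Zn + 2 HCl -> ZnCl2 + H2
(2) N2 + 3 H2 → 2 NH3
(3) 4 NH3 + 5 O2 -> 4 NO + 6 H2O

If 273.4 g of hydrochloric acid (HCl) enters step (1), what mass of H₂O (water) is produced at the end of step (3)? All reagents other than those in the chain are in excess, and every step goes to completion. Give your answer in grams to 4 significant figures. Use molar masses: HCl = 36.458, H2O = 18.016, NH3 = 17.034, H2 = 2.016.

67.55 g

n(HCl) = 273.4 / 36.458 = 7.4990 mol.
Reaction (1): HCl→H2 ratio 2:1 ⇒ n(H2) = 3.7495 mol.
Reaction (2): H2→NH3 ratio 3:2 ⇒ n(NH3) = 2.4997 mol.
Reaction (3): NH3→H2O ratio 4:6 ⇒ n(H2O) = 3.7495 mol.
Mass of H2O = 3.7495 × 18.016 = 67.551 g.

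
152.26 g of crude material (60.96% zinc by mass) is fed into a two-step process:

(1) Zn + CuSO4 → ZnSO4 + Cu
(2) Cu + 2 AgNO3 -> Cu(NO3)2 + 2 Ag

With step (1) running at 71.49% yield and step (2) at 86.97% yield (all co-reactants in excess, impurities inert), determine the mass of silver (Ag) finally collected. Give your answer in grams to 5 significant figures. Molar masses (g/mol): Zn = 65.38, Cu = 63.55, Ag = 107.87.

190.43 g

Pure Zn = 152.26 × 0.6096 = 92.8177 g.
n(Zn) = 92.8177 / 65.38 = 1.41966 mol.
Step 1 (Zn:Cu = 1:1): theoretical n(Cu) = 1.41966 mol; at 71.49% yield, n(Cu) = 1.01492 mol.
Step 2 (Cu:Ag = 1:2): theoretical n(Ag) = 2.02984 mol, so theoretical mass = 2.02984 × 107.87 = 218.959 g.
At 86.97% yield, actual mass of Ag = 218.959 × 0.8697 = 190.428 g.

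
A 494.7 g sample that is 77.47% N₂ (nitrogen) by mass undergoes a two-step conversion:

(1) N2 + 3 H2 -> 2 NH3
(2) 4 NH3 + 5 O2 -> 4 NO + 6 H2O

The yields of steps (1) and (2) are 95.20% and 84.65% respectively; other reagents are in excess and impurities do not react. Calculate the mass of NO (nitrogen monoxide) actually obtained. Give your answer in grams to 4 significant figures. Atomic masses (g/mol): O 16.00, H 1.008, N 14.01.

Pure N2 = 494.7 × 0.7747 = 383.24 g.
M(N2) = 2(14.01) = 28.02 g/mol.
M(NO) = 14.01 + 16.00 = 30.01 g/mol.
n(N2) = 383.24 / 28.02 = 13.678 mol.
Step 1 (N2:NH3 = 1:2): theoretical n(NH3) = 27.355 mol; at 95.20% yield, n(NH3) = 26.042 mol.
Step 2 (NH3:NO = 4:4): theoretical n(NO) = 26.042 mol, so theoretical mass = 26.042 × 30.01 = 781.52 g.
At 84.65% yield, actual mass of NO = 781.52 × 0.8465 = 661.56 g.

661.6 g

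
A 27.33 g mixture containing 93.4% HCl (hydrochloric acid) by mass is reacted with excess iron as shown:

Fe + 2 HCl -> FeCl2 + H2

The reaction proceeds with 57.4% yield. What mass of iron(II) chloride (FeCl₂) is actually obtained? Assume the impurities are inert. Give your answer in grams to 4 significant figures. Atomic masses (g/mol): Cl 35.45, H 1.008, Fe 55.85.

25.47 g

Pure HCl available = 27.33 g × 0.934 = 25.526 g.
M(HCl) = 1.008 + 35.45 = 36.458 g/mol.
M(FeCl2) = 55.85 + 2(35.45) = 126.75 g/mol.
n(HCl) = 25.526 g / 36.458 g/mol = 0.70015 mol.
From the equation the HCl:FeCl2 mole ratio is 2:1, so n(FeCl2) = 0.70015 × 1/2 = 0.35008 mol.
Mass of FeCl2 = 0.35008 mol × 126.75 g/mol = 44.372 g.
Actual mass collected = 44.372 g × 0.574 = 25.470 g.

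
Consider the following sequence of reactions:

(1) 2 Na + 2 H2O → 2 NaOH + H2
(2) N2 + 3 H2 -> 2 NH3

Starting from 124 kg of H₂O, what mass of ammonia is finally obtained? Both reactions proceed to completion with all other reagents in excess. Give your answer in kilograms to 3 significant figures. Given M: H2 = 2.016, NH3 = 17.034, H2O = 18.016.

39.1 kg

124 kg = 124000 g.
n(H2O) = 124000 / 18.016 = 6883 mol.
Step 1 gives a 2:1 ratio of H2O to H2, so n(H2) = 3441 mol.
In step 2 the H2:NH3 ratio is 3:2, so n(NH3) = 2294 mol.
Mass of NH3 = 2294 × 17.034 = 39080 g = 39.1 kg.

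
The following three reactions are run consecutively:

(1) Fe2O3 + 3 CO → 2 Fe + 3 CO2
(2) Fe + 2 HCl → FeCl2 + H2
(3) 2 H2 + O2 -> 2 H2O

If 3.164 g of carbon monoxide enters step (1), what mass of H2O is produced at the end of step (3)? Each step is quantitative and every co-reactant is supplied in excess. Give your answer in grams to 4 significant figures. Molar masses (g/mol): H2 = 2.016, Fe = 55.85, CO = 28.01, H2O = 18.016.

n(CO) = 3.164 / 28.01 = 0.11296 mol.
Reaction (1): CO→Fe ratio 3:2 ⇒ n(Fe) = 0.075306 mol.
Reaction (2): Fe→H2 ratio 1:1 ⇒ n(H2) = 0.075306 mol.
Reaction (3): H2→H2O ratio 2:2 ⇒ n(H2O) = 0.075306 mol.
Mass of H2O = 0.075306 × 18.016 = 1.3567 g.

1.357 g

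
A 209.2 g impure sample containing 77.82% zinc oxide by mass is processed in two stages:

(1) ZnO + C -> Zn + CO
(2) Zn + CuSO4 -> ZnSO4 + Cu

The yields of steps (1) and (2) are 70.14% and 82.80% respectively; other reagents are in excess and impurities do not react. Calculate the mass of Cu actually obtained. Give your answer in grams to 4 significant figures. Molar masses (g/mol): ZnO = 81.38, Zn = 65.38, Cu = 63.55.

73.83 g

Pure ZnO = 209.2 × 0.7782 = 162.80 g.
n(ZnO) = 162.80 / 81.38 = 2.0005 mol.
Step 1 (ZnO:Zn = 1:1): theoretical n(Zn) = 2.0005 mol; at 70.14% yield, n(Zn) = 1.4031 mol.
Step 2 (Zn:Cu = 1:1): theoretical n(Cu) = 1.4031 mol, so theoretical mass = 1.4031 × 63.55 = 89.170 g.
At 82.80% yield, actual mass of Cu = 89.170 × 0.8280 = 73.832 g.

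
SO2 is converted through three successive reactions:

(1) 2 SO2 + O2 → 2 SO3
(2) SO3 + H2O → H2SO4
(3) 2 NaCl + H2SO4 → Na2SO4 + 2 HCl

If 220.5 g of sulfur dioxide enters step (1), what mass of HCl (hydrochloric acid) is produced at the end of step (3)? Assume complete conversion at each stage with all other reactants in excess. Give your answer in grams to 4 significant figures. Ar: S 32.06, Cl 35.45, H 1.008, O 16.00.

M(SO2) = 32.06 + 2(16.00) = 64.06 g/mol.
M(HCl) = 1.008 + 35.45 = 36.458 g/mol.
n(SO2) = 220.5 / 64.06 = 3.4421 mol.
Reaction (1): SO2→SO3 ratio 2:2 ⇒ n(SO3) = 3.4421 mol.
Reaction (2): SO3→H2SO4 ratio 1:1 ⇒ n(H2SO4) = 3.4421 mol.
Reaction (3): H2SO4→HCl ratio 1:2 ⇒ n(HCl) = 6.8842 mol.
Mass of HCl = 6.8842 × 36.458 = 250.98 g.

251.0 g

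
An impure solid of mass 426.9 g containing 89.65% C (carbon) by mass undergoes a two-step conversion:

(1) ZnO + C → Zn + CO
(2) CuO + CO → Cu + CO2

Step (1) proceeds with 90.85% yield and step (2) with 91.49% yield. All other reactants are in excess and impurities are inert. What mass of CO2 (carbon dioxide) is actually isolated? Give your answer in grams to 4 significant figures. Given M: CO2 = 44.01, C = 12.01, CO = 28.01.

1166 g

Pure C = 426.9 × 0.8965 = 382.72 g.
n(C) = 382.72 / 12.01 = 31.866 mol.
Step 1 (C:CO = 1:1): theoretical n(CO) = 31.866 mol; at 90.85% yield, n(CO) = 28.951 mol.
Step 2 (CO:CO2 = 1:1): theoretical n(CO2) = 28.951 mol, so theoretical mass = 28.951 × 44.01 = 1274.1 g.
At 91.49% yield, actual mass of CO2 = 1274.1 × 0.9149 = 1165.7 g.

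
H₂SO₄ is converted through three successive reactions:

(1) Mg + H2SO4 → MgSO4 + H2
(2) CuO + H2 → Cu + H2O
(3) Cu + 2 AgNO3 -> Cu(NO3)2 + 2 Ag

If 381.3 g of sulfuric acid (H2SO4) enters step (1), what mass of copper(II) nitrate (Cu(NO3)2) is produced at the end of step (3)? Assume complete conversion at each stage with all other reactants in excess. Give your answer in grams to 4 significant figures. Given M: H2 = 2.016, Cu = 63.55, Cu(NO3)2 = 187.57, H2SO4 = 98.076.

n(H2SO4) = 381.3 / 98.076 = 3.8878 mol.
Reaction (1): H2SO4→H2 ratio 1:1 ⇒ n(H2) = 3.8878 mol.
Reaction (2): H2→Cu ratio 1:1 ⇒ n(Cu) = 3.8878 mol.
Reaction (3): Cu→Cu(NO3)2 ratio 1:1 ⇒ n(Cu(NO3)2) = 3.8878 mol.
Mass of Cu(NO3)2 = 3.8878 × 187.57 = 729.23 g.

729.2 g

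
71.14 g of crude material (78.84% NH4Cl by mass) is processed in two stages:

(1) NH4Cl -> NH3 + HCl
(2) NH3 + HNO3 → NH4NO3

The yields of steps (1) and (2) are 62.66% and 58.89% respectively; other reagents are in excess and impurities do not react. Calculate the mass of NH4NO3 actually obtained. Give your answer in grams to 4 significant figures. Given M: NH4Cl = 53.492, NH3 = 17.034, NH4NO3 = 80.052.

Pure NH4Cl = 71.14 × 0.7884 = 56.087 g.
n(NH4Cl) = 56.087 / 53.492 = 1.0485 mol.
Step 1 (NH4Cl:NH3 = 1:1): theoretical n(NH3) = 1.0485 mol; at 62.66% yield, n(NH3) = 0.65699 mol.
Step 2 (NH3:NH4NO3 = 1:1): theoretical n(NH4NO3) = 0.65699 mol, so theoretical mass = 0.65699 × 80.052 = 52.594 g.
At 58.89% yield, actual mass of NH4NO3 = 52.594 × 0.5889 = 30.972 g.

30.97 g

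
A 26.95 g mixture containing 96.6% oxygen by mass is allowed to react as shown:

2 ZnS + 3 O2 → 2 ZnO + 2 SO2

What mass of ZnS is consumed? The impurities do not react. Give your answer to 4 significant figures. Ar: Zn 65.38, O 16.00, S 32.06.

52.85 g

Mass of pure O2 = 26.95 g × 0.966 = 26.034 g.
M(O2) = 2(16.00) = 32.00 g/mol.
M(ZnS) = 65.38 + 32.06 = 97.44 g/mol.
n(O2) = 26.034 g / 32.00 g/mol = 0.81355 mol.
From the equation the O2:ZnS mole ratio is 3:2, so n(ZnS) = 0.81355 × 2/3 = 0.54237 mol.
Mass of ZnS = 0.54237 mol × 97.44 g/mol = 52.848 g.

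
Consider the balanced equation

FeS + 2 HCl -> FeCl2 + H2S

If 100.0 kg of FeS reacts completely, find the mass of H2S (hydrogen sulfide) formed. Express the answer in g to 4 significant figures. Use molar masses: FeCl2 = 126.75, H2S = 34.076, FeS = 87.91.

38760 g

Convert: 100.0 kg = 100000 g.
n(FeS) = 100000 g / 87.91 g/mol = 1137.5 mol.
From the equation the FeS:H2S mole ratio is 1:1, so n(H2S) = 1137.5 × 1/1 = 1137.5 mol.
Mass of H2S = 1137.5 mol × 34.076 g/mol = 38762 g.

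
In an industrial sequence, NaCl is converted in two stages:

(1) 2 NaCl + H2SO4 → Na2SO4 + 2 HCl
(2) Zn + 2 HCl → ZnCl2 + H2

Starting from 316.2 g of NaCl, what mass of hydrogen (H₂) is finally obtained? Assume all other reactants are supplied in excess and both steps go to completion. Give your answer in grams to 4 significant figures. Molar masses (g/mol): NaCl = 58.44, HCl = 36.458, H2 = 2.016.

n(NaCl) = 316.20 / 58.44 = 5.4107 mol.
Step 1 gives a 2:2 ratio of NaCl to HCl, so n(HCl) = 5.4107 mol.
In step 2 the HCl:H2 ratio is 2:1, so n(H2) = 2.7053 mol.
Mass of H2 = 2.7053 × 2.016 = 5.4540 g.

5.454 g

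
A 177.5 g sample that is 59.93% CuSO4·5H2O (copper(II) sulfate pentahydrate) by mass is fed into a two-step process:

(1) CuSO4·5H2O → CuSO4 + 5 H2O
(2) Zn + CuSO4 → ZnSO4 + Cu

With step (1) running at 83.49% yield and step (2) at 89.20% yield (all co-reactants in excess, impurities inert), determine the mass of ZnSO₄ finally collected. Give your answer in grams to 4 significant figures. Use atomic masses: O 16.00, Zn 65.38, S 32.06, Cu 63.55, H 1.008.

51.22 g

Pure CuSO4·5H2O = 177.5 × 0.5993 = 106.38 g.
M(CuSO4·5H2O) = 63.55 + 32.06 + 9(16.00) + 10(1.008) = 249.69 g/mol.
M(ZnSO4) = 65.38 + 32.06 + 4(16.00) = 161.44 g/mol.
n(CuSO4·5H2O) = 106.38 / 249.69 = 0.42603 mol.
Step 1 (CuSO4·5H2O:CuSO4 = 1:1): theoretical n(CuSO4) = 0.42603 mol; at 83.49% yield, n(CuSO4) = 0.35569 mol.
Step 2 (CuSO4:ZnSO4 = 1:1): theoretical n(ZnSO4) = 0.35569 mol, so theoretical mass = 0.35569 × 161.44 = 57.423 g.
At 89.20% yield, actual mass of ZnSO4 = 57.423 × 0.8920 = 51.221 g.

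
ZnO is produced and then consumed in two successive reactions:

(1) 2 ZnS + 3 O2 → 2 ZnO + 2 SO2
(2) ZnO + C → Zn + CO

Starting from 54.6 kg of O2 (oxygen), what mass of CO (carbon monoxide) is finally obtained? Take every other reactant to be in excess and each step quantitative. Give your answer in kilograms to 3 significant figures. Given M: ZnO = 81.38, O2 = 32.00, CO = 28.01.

54.6 kg = 54600 g.
n(O2) = 54600 / 32.00 = 1706 mol.
Step 1 gives a 3:2 ratio of O2 to ZnO, so n(ZnO) = 1138 mol.
In step 2 the ZnO:CO ratio is 1:1, so n(CO) = 1138 mol.
Mass of CO = 1138 × 28.01 = 31860 g = 31.9 kg.

31.9 kg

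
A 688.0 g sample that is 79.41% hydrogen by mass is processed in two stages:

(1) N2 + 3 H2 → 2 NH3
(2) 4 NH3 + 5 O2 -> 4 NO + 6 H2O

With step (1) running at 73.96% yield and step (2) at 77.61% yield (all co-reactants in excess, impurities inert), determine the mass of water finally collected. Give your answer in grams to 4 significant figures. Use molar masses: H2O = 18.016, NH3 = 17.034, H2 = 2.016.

2803 g

Pure H2 = 688.0 × 0.7941 = 546.34 g.
n(H2) = 546.34 / 2.016 = 271.00 mol.
Step 1 (H2:NH3 = 3:2): theoretical n(NH3) = 180.67 mol; at 73.96% yield, n(NH3) = 133.62 mol.
Step 2 (NH3:H2O = 4:6): theoretical n(H2O) = 200.43 mol, so theoretical mass = 200.43 × 18.016 = 3611.0 g.
At 77.61% yield, actual mass of H2O = 3611.0 × 0.7761 = 2802.5 g.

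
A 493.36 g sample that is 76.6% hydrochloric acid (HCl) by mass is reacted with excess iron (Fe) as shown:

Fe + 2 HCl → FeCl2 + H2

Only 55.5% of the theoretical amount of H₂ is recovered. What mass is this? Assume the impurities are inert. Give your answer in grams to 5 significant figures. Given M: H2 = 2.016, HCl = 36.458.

Pure HCl available = 493.36 g × 0.766 = 377.914 g.
n(HCl) = 377.914 g / 36.458 g/mol = 10.3657 mol.
From the equation the HCl:H2 mole ratio is 2:1, so n(H2) = 10.3657 × 1/2 = 5.18286 mol.
Mass of H2 = 5.18286 mol × 2.016 g/mol = 10.4487 g.
Actual mass collected = 10.4487 g × 0.555 = 5.79900 g.

5.7990 g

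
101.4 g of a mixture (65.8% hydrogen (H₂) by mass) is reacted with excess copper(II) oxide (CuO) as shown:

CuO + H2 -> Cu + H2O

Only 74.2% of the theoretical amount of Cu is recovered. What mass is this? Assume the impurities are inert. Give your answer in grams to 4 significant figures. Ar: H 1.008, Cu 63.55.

Pure H2 available = 101.4 g × 0.658 = 66.721 g.
M(H2) = 2(1.008) = 2.016 g/mol.
M(Cu) = 63.55 g/mol.
n(H2) = 66.721 g / 2.016 g/mol = 33.096 mol.
From the equation the H2:Cu mole ratio is 1:1, so n(Cu) = 33.096 × 1/1 = 33.096 mol.
Mass of Cu = 33.096 mol × 63.55 g/mol = 2103.2 g.
Actual mass collected = 2103.2 g × 0.742 = 1560.6 g.

1561 g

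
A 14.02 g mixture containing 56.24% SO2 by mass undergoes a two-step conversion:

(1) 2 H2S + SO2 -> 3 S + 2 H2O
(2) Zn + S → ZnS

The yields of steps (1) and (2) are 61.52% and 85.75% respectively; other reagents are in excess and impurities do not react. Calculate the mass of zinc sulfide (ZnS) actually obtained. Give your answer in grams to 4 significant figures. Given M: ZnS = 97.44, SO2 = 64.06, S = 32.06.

Pure SO2 = 14.02 × 0.5624 = 7.8848 g.
n(SO2) = 7.8848 / 64.06 = 0.12309 mol.
Step 1 (SO2:S = 1:3): theoretical n(S) = 0.36926 mol; at 61.52% yield, n(S) = 0.22717 mol.
Step 2 (S:ZnS = 1:1): theoretical n(ZnS) = 0.22717 mol, so theoretical mass = 0.22717 × 97.44 = 22.135 g.
At 85.75% yield, actual mass of ZnS = 22.135 × 0.8575 = 18.981 g.

18.98 g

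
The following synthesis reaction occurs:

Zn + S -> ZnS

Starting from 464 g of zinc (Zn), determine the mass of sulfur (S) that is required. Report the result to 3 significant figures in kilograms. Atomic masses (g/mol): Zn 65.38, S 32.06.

0.228 kg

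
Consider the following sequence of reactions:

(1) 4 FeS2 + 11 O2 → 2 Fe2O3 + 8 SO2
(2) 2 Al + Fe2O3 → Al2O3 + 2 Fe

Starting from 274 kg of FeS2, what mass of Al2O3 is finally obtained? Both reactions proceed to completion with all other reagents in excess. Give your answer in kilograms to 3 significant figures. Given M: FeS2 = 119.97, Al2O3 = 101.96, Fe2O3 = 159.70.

116 kg

274 kg = 274000 g.
n(FeS2) = 274000 / 119.97 = 2284 mol.
Step 1 gives a 4:2 ratio of FeS2 to Fe2O3, so n(Fe2O3) = 1142 mol.
In step 2 the Fe2O3:Al2O3 ratio is 1:1, so n(Al2O3) = 1142 mol.
Mass of Al2O3 = 1142 × 101.96 = 116400 g = 116 kg.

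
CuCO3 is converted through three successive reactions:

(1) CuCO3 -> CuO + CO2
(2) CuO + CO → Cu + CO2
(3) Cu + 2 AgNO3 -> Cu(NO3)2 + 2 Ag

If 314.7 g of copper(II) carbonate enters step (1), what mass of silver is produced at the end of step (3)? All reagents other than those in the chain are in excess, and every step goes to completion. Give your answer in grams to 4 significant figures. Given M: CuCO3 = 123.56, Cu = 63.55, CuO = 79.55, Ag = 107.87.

549.5 g

n(CuCO3) = 314.7 / 123.56 = 2.5469 mol.
Reaction (1): CuCO3→CuO ratio 1:1 ⇒ n(CuO) = 2.5469 mol.
Reaction (2): CuO→Cu ratio 1:1 ⇒ n(Cu) = 2.5469 mol.
Reaction (3): Cu→Ag ratio 1:2 ⇒ n(Ag) = 5.0939 mol.
Mass of Ag = 5.0939 × 107.87 = 549.48 g.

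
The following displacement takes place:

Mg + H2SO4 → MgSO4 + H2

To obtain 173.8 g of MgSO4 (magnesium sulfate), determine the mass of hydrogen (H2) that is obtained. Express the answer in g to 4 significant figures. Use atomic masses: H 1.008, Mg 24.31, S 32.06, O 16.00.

M(MgSO4) = 24.31 + 32.06 + 4(16.00) = 120.37 g/mol.
M(H2) = 2(1.008) = 2.016 g/mol.
n(MgSO4) = 173.80 g / 120.37 g/mol = 1.4439 mol.
From the equation the MgSO4:H2 mole ratio is 1:1, so n(H2) = 1.4439 × 1/1 = 1.4439 mol.
Mass of H2 = 1.4439 mol × 2.016 g/mol = 2.9109 g.

2.911 g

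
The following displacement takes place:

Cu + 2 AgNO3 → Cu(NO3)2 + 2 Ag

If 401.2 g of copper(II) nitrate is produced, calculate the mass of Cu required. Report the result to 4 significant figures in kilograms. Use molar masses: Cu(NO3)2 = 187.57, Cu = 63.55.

n(Cu(NO3)2) = 401.20 g / 187.57 g/mol = 2.1389 mol.
From the equation the Cu(NO3)2:Cu mole ratio is 1:1, so n(Cu) = 2.1389 × 1/1 = 2.1389 mol.
Mass of Cu = 2.1389 mol × 63.55 g/mol = 135.93 g.
Converting to kg: 135.93 g = 0.1359 kg.

0.1359 kg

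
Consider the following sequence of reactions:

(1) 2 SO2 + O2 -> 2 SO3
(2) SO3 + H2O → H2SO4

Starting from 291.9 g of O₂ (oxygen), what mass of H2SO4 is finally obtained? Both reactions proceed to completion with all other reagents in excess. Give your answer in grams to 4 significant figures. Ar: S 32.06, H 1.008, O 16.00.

M(O2) = 2(16.00) = 32.00 g/mol.
M(H2SO4) = 2(1.008) + 32.06 + 4(16.00) = 98.076 g/mol.
n(O2) = 291.90 / 32.00 = 9.1219 mol.
Step 1 gives a 1:2 ratio of O2 to SO3, so n(SO3) = 18.244 mol.
In step 2 the SO3:H2SO4 ratio is 1:1, so n(H2SO4) = 18.244 mol.
Mass of H2SO4 = 18.244 × 98.076 = 1789.3 g.

1789 g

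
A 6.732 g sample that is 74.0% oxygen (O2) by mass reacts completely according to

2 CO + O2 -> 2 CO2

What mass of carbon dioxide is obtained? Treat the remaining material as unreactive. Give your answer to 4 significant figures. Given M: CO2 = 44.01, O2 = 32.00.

13.70 g

Mass of pure O2 = 6.732 g × 0.740 = 4.9817 g.
n(O2) = 4.9817 g / 32.00 g/mol = 0.15568 mol.
From the equation the O2:CO2 mole ratio is 1:2, so n(CO2) = 0.15568 × 2/1 = 0.31135 mol.
Mass of CO2 = 0.31135 mol × 44.01 g/mol = 13.703 g.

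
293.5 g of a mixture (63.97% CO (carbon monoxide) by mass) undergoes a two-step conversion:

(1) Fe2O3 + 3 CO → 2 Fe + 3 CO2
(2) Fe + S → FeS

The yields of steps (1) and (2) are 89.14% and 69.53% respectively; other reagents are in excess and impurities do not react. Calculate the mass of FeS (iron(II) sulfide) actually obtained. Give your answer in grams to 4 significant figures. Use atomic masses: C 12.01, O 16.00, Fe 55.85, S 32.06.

Pure CO = 293.5 × 0.6397 = 187.75 g.
M(CO) = 12.01 + 16.00 = 28.01 g/mol.
M(FeS) = 55.85 + 32.06 = 87.91 g/mol.
n(CO) = 187.75 / 28.01 = 6.7030 mol.
Step 1 (CO:Fe = 3:2): theoretical n(Fe) = 4.4687 mol; at 89.14% yield, n(Fe) = 3.9834 mol.
Step 2 (Fe:FeS = 1:1): theoretical n(FeS) = 3.9834 mol, so theoretical mass = 3.9834 × 87.91 = 350.18 g.
At 69.53% yield, actual mass of FeS = 350.18 × 0.6953 = 243.48 g.

243.5 g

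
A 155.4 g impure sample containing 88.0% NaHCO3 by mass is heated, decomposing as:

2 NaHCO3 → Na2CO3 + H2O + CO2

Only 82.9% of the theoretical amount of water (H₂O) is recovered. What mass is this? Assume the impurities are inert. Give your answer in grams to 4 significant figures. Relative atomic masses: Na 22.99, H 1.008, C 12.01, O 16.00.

12.16 g

Pure NaHCO3 available = 155.4 g × 0.880 = 136.75 g.
M(NaHCO3) = 22.99 + 1.008 + 12.01 + 3(16.00) = 84.008 g/mol.
M(H2O) = 2(1.008) + 16.00 = 18.016 g/mol.
n(NaHCO3) = 136.75 g / 84.008 g/mol = 1.6278 mol.
From the equation the NaHCO3:H2O mole ratio is 2:1, so n(H2O) = 1.6278 × 1/2 = 0.81392 mol.
Mass of H2O = 0.81392 mol × 18.016 g/mol = 14.664 g.
Actual mass collected = 14.664 g × 0.829 = 12.156 g.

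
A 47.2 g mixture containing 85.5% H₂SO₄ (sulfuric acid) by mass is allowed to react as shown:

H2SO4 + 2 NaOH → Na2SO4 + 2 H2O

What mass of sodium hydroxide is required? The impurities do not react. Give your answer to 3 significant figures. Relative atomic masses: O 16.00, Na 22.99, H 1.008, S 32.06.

32.9 g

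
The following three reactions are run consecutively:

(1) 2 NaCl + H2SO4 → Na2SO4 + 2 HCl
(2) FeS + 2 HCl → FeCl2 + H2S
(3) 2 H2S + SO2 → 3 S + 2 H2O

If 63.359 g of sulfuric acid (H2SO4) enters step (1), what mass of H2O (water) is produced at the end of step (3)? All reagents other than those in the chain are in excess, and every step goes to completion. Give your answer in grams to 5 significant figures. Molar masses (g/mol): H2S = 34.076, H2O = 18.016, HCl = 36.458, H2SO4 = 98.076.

11.639 g

n(H2SO4) = 63.359 / 98.076 = 0.646019 mol.
Reaction (1): H2SO4→HCl ratio 1:2 ⇒ n(HCl) = 1.29204 mol.
Reaction (2): HCl→H2S ratio 2:1 ⇒ n(H2S) = 0.646019 mol.
Reaction (3): H2S→H2O ratio 2:2 ⇒ n(H2O) = 0.646019 mol.
Mass of H2O = 0.646019 × 18.016 = 11.6387 g.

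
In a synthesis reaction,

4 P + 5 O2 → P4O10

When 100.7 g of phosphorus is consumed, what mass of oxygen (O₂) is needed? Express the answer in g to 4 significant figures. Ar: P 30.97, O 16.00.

M(P) = 30.97 g/mol.
M(O2) = 2(16.00) = 32.00 g/mol.
n(P) = 100.70 g / 30.97 g/mol = 3.2515 mol.
From the equation the P:O2 mole ratio is 4:5, so n(O2) = 3.2515 × 5/4 = 4.0644 mol.
Mass of O2 = 4.0644 mol × 32.00 g/mol = 130.06 g.

130.1 g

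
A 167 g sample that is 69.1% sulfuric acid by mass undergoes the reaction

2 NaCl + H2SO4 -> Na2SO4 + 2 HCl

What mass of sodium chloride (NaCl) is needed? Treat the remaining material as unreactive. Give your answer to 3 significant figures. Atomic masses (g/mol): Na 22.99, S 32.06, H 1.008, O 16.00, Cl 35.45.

138 g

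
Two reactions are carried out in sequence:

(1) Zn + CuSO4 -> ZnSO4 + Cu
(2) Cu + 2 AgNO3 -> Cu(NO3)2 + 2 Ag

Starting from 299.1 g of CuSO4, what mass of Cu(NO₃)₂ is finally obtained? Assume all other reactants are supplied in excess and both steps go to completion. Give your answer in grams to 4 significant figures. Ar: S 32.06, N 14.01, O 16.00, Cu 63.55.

351.5 g

M(CuSO4) = 63.55 + 32.06 + 4(16.00) = 159.61 g/mol.
M(Cu(NO3)2) = 63.55 + 2(14.01) + 6(16.00) = 187.57 g/mol.
n(CuSO4) = 299.10 / 159.61 = 1.8739 mol.
Step 1 gives a 1:1 ratio of CuSO4 to Cu, so n(Cu) = 1.8739 mol.
In step 2 the Cu:Cu(NO3)2 ratio is 1:1, so n(Cu(NO3)2) = 1.8739 mol.
Mass of Cu(NO3)2 = 1.8739 × 187.57 = 351.50 g.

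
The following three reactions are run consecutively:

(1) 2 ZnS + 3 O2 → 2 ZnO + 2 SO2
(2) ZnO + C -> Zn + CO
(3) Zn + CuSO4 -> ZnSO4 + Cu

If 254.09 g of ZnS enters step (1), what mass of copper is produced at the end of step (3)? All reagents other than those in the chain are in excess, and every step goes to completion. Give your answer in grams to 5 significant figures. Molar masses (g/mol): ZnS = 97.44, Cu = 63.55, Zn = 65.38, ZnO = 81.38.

165.72 g

n(ZnS) = 254.09 / 97.44 = 2.60766 mol.
Reaction (1): ZnS→ZnO ratio 2:2 ⇒ n(ZnO) = 2.60766 mol.
Reaction (2): ZnO→Zn ratio 1:1 ⇒ n(Zn) = 2.60766 mol.
Reaction (3): Zn→Cu ratio 1:1 ⇒ n(Cu) = 2.60766 mol.
Mass of Cu = 2.60766 × 63.55 = 165.717 g.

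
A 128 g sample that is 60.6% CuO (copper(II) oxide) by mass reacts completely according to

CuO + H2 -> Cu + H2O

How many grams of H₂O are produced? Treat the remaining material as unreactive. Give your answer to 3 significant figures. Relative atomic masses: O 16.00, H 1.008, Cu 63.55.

17.6 g

Mass of pure CuO = 128 g × 0.606 = 77.57 g.
M(CuO) = 63.55 + 16.00 = 79.55 g/mol.
M(H2O) = 2(1.008) + 16.00 = 18.016 g/mol.
n(CuO) = 77.57 g / 79.55 g/mol = 0.9751 mol.
From the equation the CuO:H2O mole ratio is 1:1, so n(H2O) = 0.9751 × 1/1 = 0.9751 mol.
Mass of H2O = 0.9751 mol × 18.016 g/mol = 17.57 g.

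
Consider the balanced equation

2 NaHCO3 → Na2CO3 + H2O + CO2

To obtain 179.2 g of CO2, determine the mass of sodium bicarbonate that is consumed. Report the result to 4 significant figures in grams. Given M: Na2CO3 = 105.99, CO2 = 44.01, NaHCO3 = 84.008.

n(CO2) = 179.20 g / 44.01 g/mol = 4.0718 mol.
From the equation the CO2:NaHCO3 mole ratio is 1:2, so n(NaHCO3) = 4.0718 × 2/1 = 8.1436 mol.
Mass of NaHCO3 = 8.1436 mol × 84.008 g/mol = 684.13 g.

684.1 g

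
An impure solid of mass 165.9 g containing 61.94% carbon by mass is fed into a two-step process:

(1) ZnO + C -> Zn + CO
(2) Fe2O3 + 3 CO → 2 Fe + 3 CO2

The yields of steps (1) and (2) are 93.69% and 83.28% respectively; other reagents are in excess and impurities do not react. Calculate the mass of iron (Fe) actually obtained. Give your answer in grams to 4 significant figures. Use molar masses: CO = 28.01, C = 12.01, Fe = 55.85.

248.6 g

Pure C = 165.9 × 0.6194 = 102.76 g.
n(C) = 102.76 / 12.01 = 8.5561 mol.
Step 1 (C:CO = 1:1): theoretical n(CO) = 8.5561 mol; at 93.69% yield, n(CO) = 8.0162 mol.
Step 2 (CO:Fe = 3:2): theoretical n(Fe) = 5.3441 mol, so theoretical mass = 5.3441 × 55.85 = 298.47 g.
At 83.28% yield, actual mass of Fe = 298.47 × 0.8328 = 248.57 g.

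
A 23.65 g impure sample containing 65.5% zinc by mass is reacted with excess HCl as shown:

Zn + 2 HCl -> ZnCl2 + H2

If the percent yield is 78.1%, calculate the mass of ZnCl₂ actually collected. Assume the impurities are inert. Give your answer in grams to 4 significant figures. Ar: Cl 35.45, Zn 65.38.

25.22 g

Pure Zn available = 23.65 g × 0.655 = 15.491 g.
M(Zn) = 65.38 g/mol.
M(ZnCl2) = 65.38 + 2(35.45) = 136.28 g/mol.
n(Zn) = 15.491 g / 65.38 g/mol = 0.23693 mol.
From the equation the Zn:ZnCl2 mole ratio is 1:1, so n(ZnCl2) = 0.23693 × 1/1 = 0.23693 mol.
Mass of ZnCl2 = 0.23693 mol × 136.28 g/mol = 32.289 g.
Actual mass collected = 32.289 g × 0.781 = 25.218 g.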